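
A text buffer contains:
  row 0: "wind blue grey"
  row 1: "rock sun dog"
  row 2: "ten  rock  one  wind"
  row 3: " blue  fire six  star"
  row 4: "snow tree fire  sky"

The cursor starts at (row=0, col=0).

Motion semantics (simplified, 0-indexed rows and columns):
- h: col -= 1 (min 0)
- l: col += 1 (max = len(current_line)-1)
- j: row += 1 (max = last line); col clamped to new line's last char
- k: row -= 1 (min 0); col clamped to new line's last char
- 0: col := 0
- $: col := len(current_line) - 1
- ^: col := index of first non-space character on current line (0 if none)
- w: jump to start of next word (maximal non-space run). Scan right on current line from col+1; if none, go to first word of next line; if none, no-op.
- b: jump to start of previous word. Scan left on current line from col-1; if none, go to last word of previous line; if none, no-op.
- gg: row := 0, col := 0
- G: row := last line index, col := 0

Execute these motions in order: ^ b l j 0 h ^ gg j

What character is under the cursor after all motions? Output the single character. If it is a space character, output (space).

After 1 (^): row=0 col=0 char='w'
After 2 (b): row=0 col=0 char='w'
After 3 (l): row=0 col=1 char='i'
After 4 (j): row=1 col=1 char='o'
After 5 (0): row=1 col=0 char='r'
After 6 (h): row=1 col=0 char='r'
After 7 (^): row=1 col=0 char='r'
After 8 (gg): row=0 col=0 char='w'
After 9 (j): row=1 col=0 char='r'

Answer: r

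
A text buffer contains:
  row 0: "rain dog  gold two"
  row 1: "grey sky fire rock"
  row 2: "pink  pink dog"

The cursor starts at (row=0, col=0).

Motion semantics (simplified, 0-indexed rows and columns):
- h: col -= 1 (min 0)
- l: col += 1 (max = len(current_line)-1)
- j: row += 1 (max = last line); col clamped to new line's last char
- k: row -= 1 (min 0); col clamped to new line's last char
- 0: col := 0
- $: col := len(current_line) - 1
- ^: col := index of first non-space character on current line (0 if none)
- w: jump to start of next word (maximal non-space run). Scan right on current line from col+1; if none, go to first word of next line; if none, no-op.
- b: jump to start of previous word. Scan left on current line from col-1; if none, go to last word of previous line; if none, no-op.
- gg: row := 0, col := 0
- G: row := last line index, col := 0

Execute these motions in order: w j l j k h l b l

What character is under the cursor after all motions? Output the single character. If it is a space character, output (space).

After 1 (w): row=0 col=5 char='d'
After 2 (j): row=1 col=5 char='s'
After 3 (l): row=1 col=6 char='k'
After 4 (j): row=2 col=6 char='p'
After 5 (k): row=1 col=6 char='k'
After 6 (h): row=1 col=5 char='s'
After 7 (l): row=1 col=6 char='k'
After 8 (b): row=1 col=5 char='s'
After 9 (l): row=1 col=6 char='k'

Answer: k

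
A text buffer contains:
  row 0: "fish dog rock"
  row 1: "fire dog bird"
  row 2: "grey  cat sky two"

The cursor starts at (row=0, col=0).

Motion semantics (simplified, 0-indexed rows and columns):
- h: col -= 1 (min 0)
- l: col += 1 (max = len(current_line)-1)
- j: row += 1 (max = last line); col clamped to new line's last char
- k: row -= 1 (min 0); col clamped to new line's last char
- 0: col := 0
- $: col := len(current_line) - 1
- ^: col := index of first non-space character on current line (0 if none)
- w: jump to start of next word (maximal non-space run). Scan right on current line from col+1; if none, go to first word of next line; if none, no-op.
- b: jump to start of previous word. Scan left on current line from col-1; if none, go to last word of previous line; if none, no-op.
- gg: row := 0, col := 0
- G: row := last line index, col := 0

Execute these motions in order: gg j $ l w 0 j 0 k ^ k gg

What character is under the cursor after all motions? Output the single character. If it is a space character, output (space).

After 1 (gg): row=0 col=0 char='f'
After 2 (j): row=1 col=0 char='f'
After 3 ($): row=1 col=12 char='d'
After 4 (l): row=1 col=12 char='d'
After 5 (w): row=2 col=0 char='g'
After 6 (0): row=2 col=0 char='g'
After 7 (j): row=2 col=0 char='g'
After 8 (0): row=2 col=0 char='g'
After 9 (k): row=1 col=0 char='f'
After 10 (^): row=1 col=0 char='f'
After 11 (k): row=0 col=0 char='f'
After 12 (gg): row=0 col=0 char='f'

Answer: f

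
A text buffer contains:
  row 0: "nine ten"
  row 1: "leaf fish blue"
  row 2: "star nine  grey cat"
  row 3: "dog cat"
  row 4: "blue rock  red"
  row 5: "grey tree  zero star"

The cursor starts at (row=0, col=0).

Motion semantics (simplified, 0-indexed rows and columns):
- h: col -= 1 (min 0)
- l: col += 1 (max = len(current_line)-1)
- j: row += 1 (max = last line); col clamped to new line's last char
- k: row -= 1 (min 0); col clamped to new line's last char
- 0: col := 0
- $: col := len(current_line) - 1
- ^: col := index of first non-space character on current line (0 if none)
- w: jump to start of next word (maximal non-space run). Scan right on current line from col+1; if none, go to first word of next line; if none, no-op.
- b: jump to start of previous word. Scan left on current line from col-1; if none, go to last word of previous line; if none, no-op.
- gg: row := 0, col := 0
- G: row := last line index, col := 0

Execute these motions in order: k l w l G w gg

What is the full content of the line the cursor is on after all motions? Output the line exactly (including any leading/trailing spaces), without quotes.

After 1 (k): row=0 col=0 char='n'
After 2 (l): row=0 col=1 char='i'
After 3 (w): row=0 col=5 char='t'
After 4 (l): row=0 col=6 char='e'
After 5 (G): row=5 col=0 char='g'
After 6 (w): row=5 col=5 char='t'
After 7 (gg): row=0 col=0 char='n'

Answer: nine ten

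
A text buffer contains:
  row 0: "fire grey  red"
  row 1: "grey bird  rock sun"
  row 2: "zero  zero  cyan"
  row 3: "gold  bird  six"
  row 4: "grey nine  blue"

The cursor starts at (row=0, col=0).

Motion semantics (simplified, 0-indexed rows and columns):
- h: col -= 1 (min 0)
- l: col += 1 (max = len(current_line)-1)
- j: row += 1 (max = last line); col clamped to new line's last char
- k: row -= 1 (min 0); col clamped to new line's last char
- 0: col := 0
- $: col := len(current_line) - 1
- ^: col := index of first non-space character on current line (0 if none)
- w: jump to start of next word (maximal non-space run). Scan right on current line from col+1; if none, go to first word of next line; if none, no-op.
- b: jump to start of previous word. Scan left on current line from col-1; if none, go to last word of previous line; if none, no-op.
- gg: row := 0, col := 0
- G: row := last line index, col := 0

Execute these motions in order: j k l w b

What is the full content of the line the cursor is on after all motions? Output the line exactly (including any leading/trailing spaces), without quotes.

After 1 (j): row=1 col=0 char='g'
After 2 (k): row=0 col=0 char='f'
After 3 (l): row=0 col=1 char='i'
After 4 (w): row=0 col=5 char='g'
After 5 (b): row=0 col=0 char='f'

Answer: fire grey  red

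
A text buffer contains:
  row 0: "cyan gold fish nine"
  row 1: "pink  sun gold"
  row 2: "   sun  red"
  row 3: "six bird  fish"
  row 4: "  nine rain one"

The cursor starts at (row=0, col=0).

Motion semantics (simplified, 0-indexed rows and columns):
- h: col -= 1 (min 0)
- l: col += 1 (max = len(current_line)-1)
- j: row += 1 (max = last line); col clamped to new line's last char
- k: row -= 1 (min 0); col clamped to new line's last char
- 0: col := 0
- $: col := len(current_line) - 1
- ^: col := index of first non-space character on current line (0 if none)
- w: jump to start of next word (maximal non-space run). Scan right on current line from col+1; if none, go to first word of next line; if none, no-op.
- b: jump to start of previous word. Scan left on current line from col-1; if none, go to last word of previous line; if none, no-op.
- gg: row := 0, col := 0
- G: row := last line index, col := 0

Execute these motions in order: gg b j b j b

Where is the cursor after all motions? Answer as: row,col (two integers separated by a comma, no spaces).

Answer: 1,10

Derivation:
After 1 (gg): row=0 col=0 char='c'
After 2 (b): row=0 col=0 char='c'
After 3 (j): row=1 col=0 char='p'
After 4 (b): row=0 col=15 char='n'
After 5 (j): row=1 col=13 char='d'
After 6 (b): row=1 col=10 char='g'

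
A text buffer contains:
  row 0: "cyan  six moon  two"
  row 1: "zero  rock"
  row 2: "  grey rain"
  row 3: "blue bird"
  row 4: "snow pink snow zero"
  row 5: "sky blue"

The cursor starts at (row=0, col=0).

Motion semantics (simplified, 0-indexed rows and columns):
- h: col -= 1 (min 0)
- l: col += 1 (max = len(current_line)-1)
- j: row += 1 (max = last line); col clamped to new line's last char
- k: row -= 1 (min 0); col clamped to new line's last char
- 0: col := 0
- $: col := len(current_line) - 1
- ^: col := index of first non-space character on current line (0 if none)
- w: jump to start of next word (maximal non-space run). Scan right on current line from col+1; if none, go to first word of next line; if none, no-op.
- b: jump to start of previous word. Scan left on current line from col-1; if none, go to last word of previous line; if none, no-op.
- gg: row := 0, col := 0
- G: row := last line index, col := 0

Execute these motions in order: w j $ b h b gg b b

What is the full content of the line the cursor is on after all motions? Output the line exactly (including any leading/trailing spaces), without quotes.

After 1 (w): row=0 col=6 char='s'
After 2 (j): row=1 col=6 char='r'
After 3 ($): row=1 col=9 char='k'
After 4 (b): row=1 col=6 char='r'
After 5 (h): row=1 col=5 char='_'
After 6 (b): row=1 col=0 char='z'
After 7 (gg): row=0 col=0 char='c'
After 8 (b): row=0 col=0 char='c'
After 9 (b): row=0 col=0 char='c'

Answer: cyan  six moon  two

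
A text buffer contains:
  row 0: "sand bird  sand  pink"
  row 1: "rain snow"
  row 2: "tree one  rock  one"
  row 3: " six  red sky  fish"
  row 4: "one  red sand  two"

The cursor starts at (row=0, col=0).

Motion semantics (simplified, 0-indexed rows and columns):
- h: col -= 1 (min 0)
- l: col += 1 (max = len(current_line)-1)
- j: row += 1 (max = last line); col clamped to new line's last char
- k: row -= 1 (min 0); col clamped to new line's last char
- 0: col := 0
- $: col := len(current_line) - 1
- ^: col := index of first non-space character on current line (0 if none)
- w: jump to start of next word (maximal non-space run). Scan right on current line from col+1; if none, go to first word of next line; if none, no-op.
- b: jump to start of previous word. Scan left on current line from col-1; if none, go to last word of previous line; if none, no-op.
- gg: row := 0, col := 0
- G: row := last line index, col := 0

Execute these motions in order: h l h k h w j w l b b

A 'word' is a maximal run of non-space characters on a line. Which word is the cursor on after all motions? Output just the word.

Answer: snow

Derivation:
After 1 (h): row=0 col=0 char='s'
After 2 (l): row=0 col=1 char='a'
After 3 (h): row=0 col=0 char='s'
After 4 (k): row=0 col=0 char='s'
After 5 (h): row=0 col=0 char='s'
After 6 (w): row=0 col=5 char='b'
After 7 (j): row=1 col=5 char='s'
After 8 (w): row=2 col=0 char='t'
After 9 (l): row=2 col=1 char='r'
After 10 (b): row=2 col=0 char='t'
After 11 (b): row=1 col=5 char='s'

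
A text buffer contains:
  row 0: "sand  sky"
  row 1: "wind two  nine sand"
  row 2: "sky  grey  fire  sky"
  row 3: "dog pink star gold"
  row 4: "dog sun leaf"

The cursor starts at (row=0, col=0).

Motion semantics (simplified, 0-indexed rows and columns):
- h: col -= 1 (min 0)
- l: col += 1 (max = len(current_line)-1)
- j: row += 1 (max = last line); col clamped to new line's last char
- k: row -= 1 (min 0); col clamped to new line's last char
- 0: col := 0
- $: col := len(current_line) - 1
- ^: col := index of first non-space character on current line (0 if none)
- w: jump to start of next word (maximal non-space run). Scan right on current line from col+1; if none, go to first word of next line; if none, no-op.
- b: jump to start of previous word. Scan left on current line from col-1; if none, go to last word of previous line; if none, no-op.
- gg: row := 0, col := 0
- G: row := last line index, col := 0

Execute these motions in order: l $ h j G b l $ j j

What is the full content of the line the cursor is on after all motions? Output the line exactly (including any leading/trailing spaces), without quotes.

Answer: dog sun leaf

Derivation:
After 1 (l): row=0 col=1 char='a'
After 2 ($): row=0 col=8 char='y'
After 3 (h): row=0 col=7 char='k'
After 4 (j): row=1 col=7 char='o'
After 5 (G): row=4 col=0 char='d'
After 6 (b): row=3 col=14 char='g'
After 7 (l): row=3 col=15 char='o'
After 8 ($): row=3 col=17 char='d'
After 9 (j): row=4 col=11 char='f'
After 10 (j): row=4 col=11 char='f'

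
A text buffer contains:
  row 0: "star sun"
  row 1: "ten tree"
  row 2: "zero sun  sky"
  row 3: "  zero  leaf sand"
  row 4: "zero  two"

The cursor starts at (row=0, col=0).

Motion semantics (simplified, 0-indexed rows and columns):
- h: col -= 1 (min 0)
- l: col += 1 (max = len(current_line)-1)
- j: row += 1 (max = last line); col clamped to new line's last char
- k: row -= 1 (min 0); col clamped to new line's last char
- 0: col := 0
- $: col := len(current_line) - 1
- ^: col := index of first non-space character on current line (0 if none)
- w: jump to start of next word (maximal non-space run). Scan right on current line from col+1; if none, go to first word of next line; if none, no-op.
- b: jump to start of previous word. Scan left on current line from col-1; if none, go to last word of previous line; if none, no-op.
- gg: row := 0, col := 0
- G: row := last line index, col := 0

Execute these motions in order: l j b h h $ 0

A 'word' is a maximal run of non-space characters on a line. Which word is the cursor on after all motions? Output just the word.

After 1 (l): row=0 col=1 char='t'
After 2 (j): row=1 col=1 char='e'
After 3 (b): row=1 col=0 char='t'
After 4 (h): row=1 col=0 char='t'
After 5 (h): row=1 col=0 char='t'
After 6 ($): row=1 col=7 char='e'
After 7 (0): row=1 col=0 char='t'

Answer: ten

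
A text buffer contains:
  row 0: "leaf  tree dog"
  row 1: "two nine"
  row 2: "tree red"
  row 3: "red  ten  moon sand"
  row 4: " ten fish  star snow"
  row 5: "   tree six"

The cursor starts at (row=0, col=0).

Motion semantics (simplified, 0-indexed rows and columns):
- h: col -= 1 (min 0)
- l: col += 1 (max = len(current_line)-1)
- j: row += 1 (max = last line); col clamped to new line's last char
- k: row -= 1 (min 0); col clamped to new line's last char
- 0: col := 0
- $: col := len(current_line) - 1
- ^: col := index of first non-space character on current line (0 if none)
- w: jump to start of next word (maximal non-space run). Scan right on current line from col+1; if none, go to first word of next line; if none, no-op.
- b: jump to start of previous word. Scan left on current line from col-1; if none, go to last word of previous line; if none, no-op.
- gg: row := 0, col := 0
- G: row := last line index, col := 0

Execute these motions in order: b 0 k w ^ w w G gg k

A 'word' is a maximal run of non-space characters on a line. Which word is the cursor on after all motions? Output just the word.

After 1 (b): row=0 col=0 char='l'
After 2 (0): row=0 col=0 char='l'
After 3 (k): row=0 col=0 char='l'
After 4 (w): row=0 col=6 char='t'
After 5 (^): row=0 col=0 char='l'
After 6 (w): row=0 col=6 char='t'
After 7 (w): row=0 col=11 char='d'
After 8 (G): row=5 col=0 char='_'
After 9 (gg): row=0 col=0 char='l'
After 10 (k): row=0 col=0 char='l'

Answer: leaf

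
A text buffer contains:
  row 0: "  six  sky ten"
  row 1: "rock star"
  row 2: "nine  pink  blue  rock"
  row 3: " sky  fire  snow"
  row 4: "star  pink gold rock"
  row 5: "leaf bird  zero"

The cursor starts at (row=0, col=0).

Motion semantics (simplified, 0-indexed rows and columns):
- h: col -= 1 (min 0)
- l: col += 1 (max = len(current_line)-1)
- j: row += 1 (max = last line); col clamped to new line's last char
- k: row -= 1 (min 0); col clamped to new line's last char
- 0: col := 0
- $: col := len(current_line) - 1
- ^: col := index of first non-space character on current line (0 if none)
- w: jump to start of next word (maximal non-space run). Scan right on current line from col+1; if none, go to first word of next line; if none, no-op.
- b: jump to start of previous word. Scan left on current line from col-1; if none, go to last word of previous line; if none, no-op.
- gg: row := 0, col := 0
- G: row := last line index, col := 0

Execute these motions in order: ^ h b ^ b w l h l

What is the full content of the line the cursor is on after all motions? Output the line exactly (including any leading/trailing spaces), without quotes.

Answer:   six  sky ten

Derivation:
After 1 (^): row=0 col=2 char='s'
After 2 (h): row=0 col=1 char='_'
After 3 (b): row=0 col=1 char='_'
After 4 (^): row=0 col=2 char='s'
After 5 (b): row=0 col=2 char='s'
After 6 (w): row=0 col=7 char='s'
After 7 (l): row=0 col=8 char='k'
After 8 (h): row=0 col=7 char='s'
After 9 (l): row=0 col=8 char='k'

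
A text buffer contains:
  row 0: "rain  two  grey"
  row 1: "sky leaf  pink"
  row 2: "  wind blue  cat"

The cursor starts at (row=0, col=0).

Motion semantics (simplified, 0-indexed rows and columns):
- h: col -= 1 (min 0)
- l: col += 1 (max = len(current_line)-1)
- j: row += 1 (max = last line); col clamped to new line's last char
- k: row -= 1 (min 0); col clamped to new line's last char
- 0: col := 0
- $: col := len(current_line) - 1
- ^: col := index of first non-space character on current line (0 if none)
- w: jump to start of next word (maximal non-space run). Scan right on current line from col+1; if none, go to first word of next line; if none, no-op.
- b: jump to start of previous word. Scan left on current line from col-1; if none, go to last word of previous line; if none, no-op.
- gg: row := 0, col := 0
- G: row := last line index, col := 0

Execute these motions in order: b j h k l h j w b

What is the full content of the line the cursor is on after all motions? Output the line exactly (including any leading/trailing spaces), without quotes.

Answer: sky leaf  pink

Derivation:
After 1 (b): row=0 col=0 char='r'
After 2 (j): row=1 col=0 char='s'
After 3 (h): row=1 col=0 char='s'
After 4 (k): row=0 col=0 char='r'
After 5 (l): row=0 col=1 char='a'
After 6 (h): row=0 col=0 char='r'
After 7 (j): row=1 col=0 char='s'
After 8 (w): row=1 col=4 char='l'
After 9 (b): row=1 col=0 char='s'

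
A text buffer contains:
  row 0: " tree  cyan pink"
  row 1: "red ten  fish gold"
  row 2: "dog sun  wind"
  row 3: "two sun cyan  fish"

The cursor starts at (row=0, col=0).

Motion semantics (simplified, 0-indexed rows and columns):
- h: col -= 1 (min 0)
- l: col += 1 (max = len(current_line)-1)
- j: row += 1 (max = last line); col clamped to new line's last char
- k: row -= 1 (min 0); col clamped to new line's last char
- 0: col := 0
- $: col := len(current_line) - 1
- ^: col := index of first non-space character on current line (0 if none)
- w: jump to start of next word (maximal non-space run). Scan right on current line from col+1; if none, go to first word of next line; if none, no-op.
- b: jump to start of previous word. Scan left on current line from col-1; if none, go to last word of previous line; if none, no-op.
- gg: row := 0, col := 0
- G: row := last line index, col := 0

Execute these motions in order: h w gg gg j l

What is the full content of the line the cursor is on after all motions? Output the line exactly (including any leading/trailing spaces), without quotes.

After 1 (h): row=0 col=0 char='_'
After 2 (w): row=0 col=1 char='t'
After 3 (gg): row=0 col=0 char='_'
After 4 (gg): row=0 col=0 char='_'
After 5 (j): row=1 col=0 char='r'
After 6 (l): row=1 col=1 char='e'

Answer: red ten  fish gold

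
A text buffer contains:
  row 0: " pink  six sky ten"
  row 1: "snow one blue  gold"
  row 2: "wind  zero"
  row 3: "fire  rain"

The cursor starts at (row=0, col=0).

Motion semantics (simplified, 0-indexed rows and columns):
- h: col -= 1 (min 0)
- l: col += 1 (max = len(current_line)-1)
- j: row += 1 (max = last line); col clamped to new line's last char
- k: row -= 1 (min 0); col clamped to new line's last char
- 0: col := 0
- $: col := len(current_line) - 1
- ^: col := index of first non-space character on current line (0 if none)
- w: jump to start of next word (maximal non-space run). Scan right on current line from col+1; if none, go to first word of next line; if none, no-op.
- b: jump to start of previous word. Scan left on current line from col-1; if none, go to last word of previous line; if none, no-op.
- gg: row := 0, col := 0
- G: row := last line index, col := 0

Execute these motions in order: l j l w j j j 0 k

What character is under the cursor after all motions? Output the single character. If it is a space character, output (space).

After 1 (l): row=0 col=1 char='p'
After 2 (j): row=1 col=1 char='n'
After 3 (l): row=1 col=2 char='o'
After 4 (w): row=1 col=5 char='o'
After 5 (j): row=2 col=5 char='_'
After 6 (j): row=3 col=5 char='_'
After 7 (j): row=3 col=5 char='_'
After 8 (0): row=3 col=0 char='f'
After 9 (k): row=2 col=0 char='w'

Answer: w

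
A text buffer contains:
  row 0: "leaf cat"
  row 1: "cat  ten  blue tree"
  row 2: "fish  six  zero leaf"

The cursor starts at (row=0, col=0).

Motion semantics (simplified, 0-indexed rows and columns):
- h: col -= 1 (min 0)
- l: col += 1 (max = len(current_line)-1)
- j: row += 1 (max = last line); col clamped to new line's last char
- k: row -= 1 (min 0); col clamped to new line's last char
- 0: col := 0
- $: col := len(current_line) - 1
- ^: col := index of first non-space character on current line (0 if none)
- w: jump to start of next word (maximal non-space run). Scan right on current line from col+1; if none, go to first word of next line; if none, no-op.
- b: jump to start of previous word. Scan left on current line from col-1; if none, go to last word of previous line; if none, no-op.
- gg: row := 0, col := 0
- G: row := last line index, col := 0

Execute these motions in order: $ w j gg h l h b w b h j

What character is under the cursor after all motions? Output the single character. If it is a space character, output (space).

Answer: c

Derivation:
After 1 ($): row=0 col=7 char='t'
After 2 (w): row=1 col=0 char='c'
After 3 (j): row=2 col=0 char='f'
After 4 (gg): row=0 col=0 char='l'
After 5 (h): row=0 col=0 char='l'
After 6 (l): row=0 col=1 char='e'
After 7 (h): row=0 col=0 char='l'
After 8 (b): row=0 col=0 char='l'
After 9 (w): row=0 col=5 char='c'
After 10 (b): row=0 col=0 char='l'
After 11 (h): row=0 col=0 char='l'
After 12 (j): row=1 col=0 char='c'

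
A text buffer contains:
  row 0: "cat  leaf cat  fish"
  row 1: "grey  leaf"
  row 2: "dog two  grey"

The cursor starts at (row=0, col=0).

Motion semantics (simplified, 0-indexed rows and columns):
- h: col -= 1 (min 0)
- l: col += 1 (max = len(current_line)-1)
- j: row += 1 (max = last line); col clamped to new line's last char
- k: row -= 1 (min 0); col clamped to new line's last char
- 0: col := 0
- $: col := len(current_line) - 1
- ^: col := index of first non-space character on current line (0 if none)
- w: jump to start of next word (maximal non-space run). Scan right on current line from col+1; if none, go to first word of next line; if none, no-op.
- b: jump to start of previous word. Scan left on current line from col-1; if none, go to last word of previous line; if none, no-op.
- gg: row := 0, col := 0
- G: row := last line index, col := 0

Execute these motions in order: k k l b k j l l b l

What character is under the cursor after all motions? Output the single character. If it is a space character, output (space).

After 1 (k): row=0 col=0 char='c'
After 2 (k): row=0 col=0 char='c'
After 3 (l): row=0 col=1 char='a'
After 4 (b): row=0 col=0 char='c'
After 5 (k): row=0 col=0 char='c'
After 6 (j): row=1 col=0 char='g'
After 7 (l): row=1 col=1 char='r'
After 8 (l): row=1 col=2 char='e'
After 9 (b): row=1 col=0 char='g'
After 10 (l): row=1 col=1 char='r'

Answer: r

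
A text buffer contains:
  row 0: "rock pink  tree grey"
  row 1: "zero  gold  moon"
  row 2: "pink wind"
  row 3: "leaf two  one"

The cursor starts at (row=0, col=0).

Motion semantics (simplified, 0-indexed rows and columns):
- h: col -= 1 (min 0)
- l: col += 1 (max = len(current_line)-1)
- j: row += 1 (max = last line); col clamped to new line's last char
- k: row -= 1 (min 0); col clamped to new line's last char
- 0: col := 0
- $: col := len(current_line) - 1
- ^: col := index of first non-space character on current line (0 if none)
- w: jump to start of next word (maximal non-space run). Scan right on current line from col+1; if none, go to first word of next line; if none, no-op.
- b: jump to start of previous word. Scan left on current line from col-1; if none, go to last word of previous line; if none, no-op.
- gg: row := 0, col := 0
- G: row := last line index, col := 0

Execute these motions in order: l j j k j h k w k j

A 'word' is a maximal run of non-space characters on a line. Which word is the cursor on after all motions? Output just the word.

After 1 (l): row=0 col=1 char='o'
After 2 (j): row=1 col=1 char='e'
After 3 (j): row=2 col=1 char='i'
After 4 (k): row=1 col=1 char='e'
After 5 (j): row=2 col=1 char='i'
After 6 (h): row=2 col=0 char='p'
After 7 (k): row=1 col=0 char='z'
After 8 (w): row=1 col=6 char='g'
After 9 (k): row=0 col=6 char='i'
After 10 (j): row=1 col=6 char='g'

Answer: gold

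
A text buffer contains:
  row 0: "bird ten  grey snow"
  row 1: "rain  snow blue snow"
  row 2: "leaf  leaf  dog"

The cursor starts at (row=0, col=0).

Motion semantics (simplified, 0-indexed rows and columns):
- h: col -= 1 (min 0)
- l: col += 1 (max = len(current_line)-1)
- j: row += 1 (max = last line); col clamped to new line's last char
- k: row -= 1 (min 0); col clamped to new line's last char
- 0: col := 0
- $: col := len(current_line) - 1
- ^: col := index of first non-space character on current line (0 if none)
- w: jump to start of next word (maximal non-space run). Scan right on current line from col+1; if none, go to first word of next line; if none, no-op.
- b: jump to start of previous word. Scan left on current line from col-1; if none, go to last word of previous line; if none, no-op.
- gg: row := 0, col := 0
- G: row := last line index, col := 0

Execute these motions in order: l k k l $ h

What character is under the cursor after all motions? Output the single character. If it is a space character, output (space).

After 1 (l): row=0 col=1 char='i'
After 2 (k): row=0 col=1 char='i'
After 3 (k): row=0 col=1 char='i'
After 4 (l): row=0 col=2 char='r'
After 5 ($): row=0 col=18 char='w'
After 6 (h): row=0 col=17 char='o'

Answer: o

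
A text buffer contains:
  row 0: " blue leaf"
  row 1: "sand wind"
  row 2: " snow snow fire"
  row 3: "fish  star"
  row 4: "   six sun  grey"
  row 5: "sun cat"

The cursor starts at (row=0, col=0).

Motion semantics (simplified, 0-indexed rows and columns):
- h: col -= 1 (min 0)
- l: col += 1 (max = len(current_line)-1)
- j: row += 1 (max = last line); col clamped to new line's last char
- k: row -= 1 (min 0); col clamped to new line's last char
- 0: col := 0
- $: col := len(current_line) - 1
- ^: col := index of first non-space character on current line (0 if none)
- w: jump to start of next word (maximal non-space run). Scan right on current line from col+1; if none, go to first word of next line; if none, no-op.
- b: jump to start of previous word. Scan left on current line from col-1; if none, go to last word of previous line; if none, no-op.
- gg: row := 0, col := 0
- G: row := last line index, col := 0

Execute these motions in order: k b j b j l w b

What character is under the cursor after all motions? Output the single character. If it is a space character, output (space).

After 1 (k): row=0 col=0 char='_'
After 2 (b): row=0 col=0 char='_'
After 3 (j): row=1 col=0 char='s'
After 4 (b): row=0 col=6 char='l'
After 5 (j): row=1 col=6 char='i'
After 6 (l): row=1 col=7 char='n'
After 7 (w): row=2 col=1 char='s'
After 8 (b): row=1 col=5 char='w'

Answer: w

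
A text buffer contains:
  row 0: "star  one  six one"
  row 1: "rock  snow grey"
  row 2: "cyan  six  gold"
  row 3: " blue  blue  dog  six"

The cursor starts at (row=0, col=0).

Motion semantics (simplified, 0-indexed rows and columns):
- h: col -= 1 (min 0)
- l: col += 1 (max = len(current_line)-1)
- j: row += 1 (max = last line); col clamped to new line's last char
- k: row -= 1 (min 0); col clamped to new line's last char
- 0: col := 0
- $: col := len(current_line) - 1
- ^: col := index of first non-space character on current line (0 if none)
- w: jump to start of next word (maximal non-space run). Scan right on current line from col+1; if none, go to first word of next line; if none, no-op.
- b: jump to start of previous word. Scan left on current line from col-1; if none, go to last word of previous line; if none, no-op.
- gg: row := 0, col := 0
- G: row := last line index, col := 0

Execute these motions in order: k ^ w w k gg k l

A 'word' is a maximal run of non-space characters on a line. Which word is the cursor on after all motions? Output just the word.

Answer: star

Derivation:
After 1 (k): row=0 col=0 char='s'
After 2 (^): row=0 col=0 char='s'
After 3 (w): row=0 col=6 char='o'
After 4 (w): row=0 col=11 char='s'
After 5 (k): row=0 col=11 char='s'
After 6 (gg): row=0 col=0 char='s'
After 7 (k): row=0 col=0 char='s'
After 8 (l): row=0 col=1 char='t'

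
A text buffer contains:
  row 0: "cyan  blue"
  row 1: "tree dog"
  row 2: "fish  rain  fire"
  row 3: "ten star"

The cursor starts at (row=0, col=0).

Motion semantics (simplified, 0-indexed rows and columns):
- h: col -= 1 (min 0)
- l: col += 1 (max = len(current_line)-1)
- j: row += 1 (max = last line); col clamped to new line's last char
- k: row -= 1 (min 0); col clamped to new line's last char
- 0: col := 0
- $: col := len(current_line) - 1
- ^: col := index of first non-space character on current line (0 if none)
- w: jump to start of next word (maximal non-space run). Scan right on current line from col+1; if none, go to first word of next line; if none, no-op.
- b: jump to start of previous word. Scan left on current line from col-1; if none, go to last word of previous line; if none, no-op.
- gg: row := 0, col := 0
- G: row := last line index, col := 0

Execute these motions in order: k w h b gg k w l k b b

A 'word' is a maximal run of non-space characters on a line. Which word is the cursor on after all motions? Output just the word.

Answer: cyan

Derivation:
After 1 (k): row=0 col=0 char='c'
After 2 (w): row=0 col=6 char='b'
After 3 (h): row=0 col=5 char='_'
After 4 (b): row=0 col=0 char='c'
After 5 (gg): row=0 col=0 char='c'
After 6 (k): row=0 col=0 char='c'
After 7 (w): row=0 col=6 char='b'
After 8 (l): row=0 col=7 char='l'
After 9 (k): row=0 col=7 char='l'
After 10 (b): row=0 col=6 char='b'
After 11 (b): row=0 col=0 char='c'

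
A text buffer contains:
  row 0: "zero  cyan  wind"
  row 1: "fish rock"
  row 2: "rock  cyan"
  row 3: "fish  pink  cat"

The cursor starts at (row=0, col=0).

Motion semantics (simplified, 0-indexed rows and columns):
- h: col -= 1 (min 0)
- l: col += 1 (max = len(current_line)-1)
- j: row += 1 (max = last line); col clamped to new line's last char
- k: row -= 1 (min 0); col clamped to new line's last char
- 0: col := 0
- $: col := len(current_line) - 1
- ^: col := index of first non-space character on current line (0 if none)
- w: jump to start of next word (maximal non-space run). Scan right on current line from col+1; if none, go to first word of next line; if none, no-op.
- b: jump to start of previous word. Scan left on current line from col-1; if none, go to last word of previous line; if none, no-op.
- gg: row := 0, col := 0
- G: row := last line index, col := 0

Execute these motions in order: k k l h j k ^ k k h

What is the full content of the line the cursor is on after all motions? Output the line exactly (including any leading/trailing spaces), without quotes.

Answer: zero  cyan  wind

Derivation:
After 1 (k): row=0 col=0 char='z'
After 2 (k): row=0 col=0 char='z'
After 3 (l): row=0 col=1 char='e'
After 4 (h): row=0 col=0 char='z'
After 5 (j): row=1 col=0 char='f'
After 6 (k): row=0 col=0 char='z'
After 7 (^): row=0 col=0 char='z'
After 8 (k): row=0 col=0 char='z'
After 9 (k): row=0 col=0 char='z'
After 10 (h): row=0 col=0 char='z'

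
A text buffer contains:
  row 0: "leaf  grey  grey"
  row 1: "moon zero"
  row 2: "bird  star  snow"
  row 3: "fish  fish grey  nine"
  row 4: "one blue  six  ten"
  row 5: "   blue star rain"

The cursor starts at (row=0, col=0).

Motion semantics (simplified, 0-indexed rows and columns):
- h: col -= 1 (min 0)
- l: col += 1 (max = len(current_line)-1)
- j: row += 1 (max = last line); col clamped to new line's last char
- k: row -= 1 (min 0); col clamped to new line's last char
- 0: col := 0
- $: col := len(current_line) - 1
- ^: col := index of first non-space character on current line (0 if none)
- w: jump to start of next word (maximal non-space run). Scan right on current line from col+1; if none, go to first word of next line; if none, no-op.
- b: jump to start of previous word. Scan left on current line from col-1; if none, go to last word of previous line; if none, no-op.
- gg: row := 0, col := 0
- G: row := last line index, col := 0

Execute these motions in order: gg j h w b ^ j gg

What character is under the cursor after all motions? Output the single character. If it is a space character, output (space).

Answer: l

Derivation:
After 1 (gg): row=0 col=0 char='l'
After 2 (j): row=1 col=0 char='m'
After 3 (h): row=1 col=0 char='m'
After 4 (w): row=1 col=5 char='z'
After 5 (b): row=1 col=0 char='m'
After 6 (^): row=1 col=0 char='m'
After 7 (j): row=2 col=0 char='b'
After 8 (gg): row=0 col=0 char='l'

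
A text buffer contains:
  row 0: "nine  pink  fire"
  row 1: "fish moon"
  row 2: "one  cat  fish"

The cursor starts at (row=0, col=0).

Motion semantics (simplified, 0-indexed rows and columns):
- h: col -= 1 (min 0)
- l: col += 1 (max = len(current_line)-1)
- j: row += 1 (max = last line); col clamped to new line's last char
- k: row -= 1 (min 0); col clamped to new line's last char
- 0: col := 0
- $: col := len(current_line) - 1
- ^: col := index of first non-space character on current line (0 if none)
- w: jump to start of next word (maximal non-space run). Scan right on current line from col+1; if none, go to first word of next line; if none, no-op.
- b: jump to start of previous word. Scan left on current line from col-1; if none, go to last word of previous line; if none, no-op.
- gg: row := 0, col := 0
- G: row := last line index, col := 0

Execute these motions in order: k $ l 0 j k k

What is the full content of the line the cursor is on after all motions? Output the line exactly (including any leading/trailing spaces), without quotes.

After 1 (k): row=0 col=0 char='n'
After 2 ($): row=0 col=15 char='e'
After 3 (l): row=0 col=15 char='e'
After 4 (0): row=0 col=0 char='n'
After 5 (j): row=1 col=0 char='f'
After 6 (k): row=0 col=0 char='n'
After 7 (k): row=0 col=0 char='n'

Answer: nine  pink  fire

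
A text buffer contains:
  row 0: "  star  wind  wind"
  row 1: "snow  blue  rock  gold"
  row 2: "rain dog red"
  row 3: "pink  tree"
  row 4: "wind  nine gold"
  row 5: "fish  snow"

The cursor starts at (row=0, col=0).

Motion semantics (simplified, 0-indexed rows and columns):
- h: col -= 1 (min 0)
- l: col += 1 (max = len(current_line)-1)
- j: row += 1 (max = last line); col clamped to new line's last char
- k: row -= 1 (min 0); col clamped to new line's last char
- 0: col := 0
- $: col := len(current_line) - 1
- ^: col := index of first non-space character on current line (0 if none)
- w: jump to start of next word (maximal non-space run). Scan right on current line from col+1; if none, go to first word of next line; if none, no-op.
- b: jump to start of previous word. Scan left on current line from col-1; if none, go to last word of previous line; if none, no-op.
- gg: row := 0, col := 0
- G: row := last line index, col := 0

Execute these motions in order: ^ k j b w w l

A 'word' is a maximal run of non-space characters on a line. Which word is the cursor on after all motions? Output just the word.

After 1 (^): row=0 col=2 char='s'
After 2 (k): row=0 col=2 char='s'
After 3 (j): row=1 col=2 char='o'
After 4 (b): row=1 col=0 char='s'
After 5 (w): row=1 col=6 char='b'
After 6 (w): row=1 col=12 char='r'
After 7 (l): row=1 col=13 char='o'

Answer: rock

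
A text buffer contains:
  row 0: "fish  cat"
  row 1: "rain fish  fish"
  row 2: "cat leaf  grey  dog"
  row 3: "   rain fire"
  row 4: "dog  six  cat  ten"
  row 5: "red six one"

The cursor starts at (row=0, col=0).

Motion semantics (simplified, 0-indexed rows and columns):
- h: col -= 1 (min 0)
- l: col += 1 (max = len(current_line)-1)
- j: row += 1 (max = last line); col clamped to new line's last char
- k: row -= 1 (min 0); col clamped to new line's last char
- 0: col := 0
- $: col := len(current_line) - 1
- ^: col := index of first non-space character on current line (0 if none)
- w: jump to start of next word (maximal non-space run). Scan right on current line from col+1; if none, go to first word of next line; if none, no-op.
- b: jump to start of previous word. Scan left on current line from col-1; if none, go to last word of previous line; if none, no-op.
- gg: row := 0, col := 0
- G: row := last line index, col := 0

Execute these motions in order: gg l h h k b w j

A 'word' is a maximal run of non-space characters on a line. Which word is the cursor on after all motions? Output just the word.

After 1 (gg): row=0 col=0 char='f'
After 2 (l): row=0 col=1 char='i'
After 3 (h): row=0 col=0 char='f'
After 4 (h): row=0 col=0 char='f'
After 5 (k): row=0 col=0 char='f'
After 6 (b): row=0 col=0 char='f'
After 7 (w): row=0 col=6 char='c'
After 8 (j): row=1 col=6 char='i'

Answer: fish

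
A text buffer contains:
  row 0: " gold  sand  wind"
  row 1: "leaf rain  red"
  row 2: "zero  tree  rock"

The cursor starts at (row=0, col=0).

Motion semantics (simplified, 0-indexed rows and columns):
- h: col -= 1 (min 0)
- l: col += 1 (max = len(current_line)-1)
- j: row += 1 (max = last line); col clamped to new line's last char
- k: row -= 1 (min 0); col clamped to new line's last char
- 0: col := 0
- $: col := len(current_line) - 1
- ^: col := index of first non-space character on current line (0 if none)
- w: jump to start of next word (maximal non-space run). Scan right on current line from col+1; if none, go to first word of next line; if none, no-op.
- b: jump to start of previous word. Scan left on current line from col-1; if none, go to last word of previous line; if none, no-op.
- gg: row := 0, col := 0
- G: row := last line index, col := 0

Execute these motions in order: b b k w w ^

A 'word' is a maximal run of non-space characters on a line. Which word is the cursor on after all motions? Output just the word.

Answer: gold

Derivation:
After 1 (b): row=0 col=0 char='_'
After 2 (b): row=0 col=0 char='_'
After 3 (k): row=0 col=0 char='_'
After 4 (w): row=0 col=1 char='g'
After 5 (w): row=0 col=7 char='s'
After 6 (^): row=0 col=1 char='g'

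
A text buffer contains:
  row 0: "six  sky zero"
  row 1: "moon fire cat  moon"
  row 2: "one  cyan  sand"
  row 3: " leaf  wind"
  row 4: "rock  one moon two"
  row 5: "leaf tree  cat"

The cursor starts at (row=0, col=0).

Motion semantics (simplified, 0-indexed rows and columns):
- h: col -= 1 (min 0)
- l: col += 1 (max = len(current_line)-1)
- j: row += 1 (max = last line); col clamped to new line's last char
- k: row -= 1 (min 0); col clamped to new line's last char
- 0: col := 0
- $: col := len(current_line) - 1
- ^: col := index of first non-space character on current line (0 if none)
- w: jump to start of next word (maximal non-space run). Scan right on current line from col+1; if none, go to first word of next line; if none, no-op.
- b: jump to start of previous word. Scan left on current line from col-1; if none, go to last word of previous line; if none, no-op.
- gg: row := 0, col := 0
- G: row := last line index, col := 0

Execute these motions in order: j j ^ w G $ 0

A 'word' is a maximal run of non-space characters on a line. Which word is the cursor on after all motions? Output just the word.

Answer: leaf

Derivation:
After 1 (j): row=1 col=0 char='m'
After 2 (j): row=2 col=0 char='o'
After 3 (^): row=2 col=0 char='o'
After 4 (w): row=2 col=5 char='c'
After 5 (G): row=5 col=0 char='l'
After 6 ($): row=5 col=13 char='t'
After 7 (0): row=5 col=0 char='l'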